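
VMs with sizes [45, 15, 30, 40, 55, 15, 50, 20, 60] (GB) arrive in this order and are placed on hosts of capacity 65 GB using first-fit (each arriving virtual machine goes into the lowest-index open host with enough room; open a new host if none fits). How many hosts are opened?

6

  45 → host 1 (new)  [load 45/65]
  15 → host 1  [load 60/65]
  30 → host 2 (new)  [load 30/65]
  40 → host 3 (new)  [load 40/65]
  55 → host 4 (new)  [load 55/65]
  15 → host 2  [load 45/65]
  50 → host 5 (new)  [load 50/65]
  20 → host 2  [load 65/65]
  60 → host 6 (new)  [load 60/65]
6 hosts opened.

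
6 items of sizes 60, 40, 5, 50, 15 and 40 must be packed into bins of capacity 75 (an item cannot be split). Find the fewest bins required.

Total = 60 + 50 + 40 + 40 + 15 + 5 = 210.
Lower bound: ⌈210/75⌉ = 3 bins.
Also, 4 items each exceed 75/2, and no two of those can share a bin, so at least 4 bins are needed.
A packing using 4 bins:
  bin 1: 60 + 15 = 75
  bin 2: 50 + 5 = 55
  bin 3: 40 = 40
  bin 4: 40 = 40
This matches the lower bound, so 4 is optimal.

4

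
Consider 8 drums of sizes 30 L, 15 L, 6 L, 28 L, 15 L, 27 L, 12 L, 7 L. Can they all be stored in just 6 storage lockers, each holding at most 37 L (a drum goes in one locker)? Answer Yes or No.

Yes

A valid assignment using 5 storage lockers:
  locker 1: 30 + 7 = 37
  locker 2: 28 + 6 = 34
  locker 3: 27 = 27
  locker 4: 15 + 15 = 30
  locker 5: 12 = 12
That uses only 5 ≤ 6, so 6 storage lockers are enough.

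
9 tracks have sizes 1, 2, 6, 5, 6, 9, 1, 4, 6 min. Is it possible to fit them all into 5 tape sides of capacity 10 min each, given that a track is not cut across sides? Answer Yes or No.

A valid assignment using 5 tape sides:
  side 1: 9 + 1 = 10
  side 2: 6 + 4 = 10
  side 3: 6 + 2 + 1 = 9
  side 4: 6 = 6
  side 5: 5 = 5
Every load is within 10 min, so 5 tape sides suffice.

Yes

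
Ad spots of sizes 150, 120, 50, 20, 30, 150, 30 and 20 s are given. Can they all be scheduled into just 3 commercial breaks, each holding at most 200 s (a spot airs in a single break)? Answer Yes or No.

A valid assignment using 3 commercial breaks:
  break 1: 150 + 50 = 200
  break 2: 150 + 30 + 20 = 200
  break 3: 120 + 30 + 20 = 170
Every load is within 200 s, so 3 commercial breaks suffice.

Yes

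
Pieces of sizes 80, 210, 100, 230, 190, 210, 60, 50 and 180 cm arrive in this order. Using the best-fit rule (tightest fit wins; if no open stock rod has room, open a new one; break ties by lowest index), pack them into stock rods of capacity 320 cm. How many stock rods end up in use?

  80 → stock rod 1 (new)  [load 80/320]
  210 → stock rod 1  [load 290/320]
  100 → stock rod 2 (new)  [load 100/320]
  230 → stock rod 3 (new)  [load 230/320]
  190 → stock rod 2  [load 290/320]
  210 → stock rod 4 (new)  [load 210/320]
  60 → stock rod 3  [load 290/320]
  50 → stock rod 4  [load 260/320]
  180 → stock rod 5 (new)  [load 180/320]
5 stock rods opened.

5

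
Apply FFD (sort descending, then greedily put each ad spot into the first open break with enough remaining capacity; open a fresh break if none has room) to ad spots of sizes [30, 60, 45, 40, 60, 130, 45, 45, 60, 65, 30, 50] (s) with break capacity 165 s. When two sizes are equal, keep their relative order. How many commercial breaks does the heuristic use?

Sorted descending: 130, 65, 60, 60, 60, 50, 45, 45, 45, 40, 30, 30.
  130 → break 1 (new)  [load 130/165]
  65 → break 2 (new)  [load 65/165]
  60 → break 2  [load 125/165]
  60 → break 3 (new)  [load 60/165]
  60 → break 3  [load 120/165]
  50 → break 4 (new)  [load 50/165]
  45 → break 3  [load 165/165]
  45 → break 4  [load 95/165]
  45 → break 4  [load 140/165]
  40 → break 2  [load 165/165]
  30 → break 1  [load 160/165]
  30 → break 5 (new)  [load 30/165]
5 commercial breaks opened.

5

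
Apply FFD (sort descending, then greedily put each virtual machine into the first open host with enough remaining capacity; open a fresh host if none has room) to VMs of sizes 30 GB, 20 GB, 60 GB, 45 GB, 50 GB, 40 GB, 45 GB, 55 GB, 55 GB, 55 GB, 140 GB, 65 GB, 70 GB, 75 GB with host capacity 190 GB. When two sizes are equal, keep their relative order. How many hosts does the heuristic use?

Sorted descending: 140, 75, 70, 65, 60, 55, 55, 55, 50, 45, 45, 40, 30, 20.
  140 → host 1 (new)  [load 140/190]
  75 → host 2 (new)  [load 75/190]
  70 → host 2  [load 145/190]
  65 → host 3 (new)  [load 65/190]
  60 → host 3  [load 125/190]
  55 → host 3  [load 180/190]
  55 → host 4 (new)  [load 55/190]
  55 → host 4  [load 110/190]
  50 → host 1  [load 190/190]
  45 → host 2  [load 190/190]
  45 → host 4  [load 155/190]
  40 → host 5 (new)  [load 40/190]
  30 → host 4  [load 185/190]
  20 → host 5  [load 60/190]
5 hosts opened.

5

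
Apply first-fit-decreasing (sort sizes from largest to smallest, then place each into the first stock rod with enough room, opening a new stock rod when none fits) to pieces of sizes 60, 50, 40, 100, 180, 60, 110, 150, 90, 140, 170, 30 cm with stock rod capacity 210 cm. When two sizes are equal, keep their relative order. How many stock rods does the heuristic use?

Sorted descending: 180, 170, 150, 140, 110, 100, 90, 60, 60, 50, 40, 30.
  180 → stock rod 1 (new)  [load 180/210]
  170 → stock rod 2 (new)  [load 170/210]
  150 → stock rod 3 (new)  [load 150/210]
  140 → stock rod 4 (new)  [load 140/210]
  110 → stock rod 5 (new)  [load 110/210]
  100 → stock rod 5  [load 210/210]
  90 → stock rod 6 (new)  [load 90/210]
  60 → stock rod 3  [load 210/210]
  60 → stock rod 4  [load 200/210]
  50 → stock rod 6  [load 140/210]
  40 → stock rod 2  [load 210/210]
  30 → stock rod 1  [load 210/210]
6 stock rods opened.

6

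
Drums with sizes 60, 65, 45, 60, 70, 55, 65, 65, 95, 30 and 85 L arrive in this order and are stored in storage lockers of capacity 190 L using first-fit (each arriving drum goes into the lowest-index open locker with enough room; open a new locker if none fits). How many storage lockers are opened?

  60 → locker 1 (new)  [load 60/190]
  65 → locker 1  [load 125/190]
  45 → locker 1  [load 170/190]
  60 → locker 2 (new)  [load 60/190]
  70 → locker 2  [load 130/190]
  55 → locker 2  [load 185/190]
  65 → locker 3 (new)  [load 65/190]
  65 → locker 3  [load 130/190]
  95 → locker 4 (new)  [load 95/190]
  30 → locker 3  [load 160/190]
  85 → locker 4  [load 180/190]
4 storage lockers opened.

4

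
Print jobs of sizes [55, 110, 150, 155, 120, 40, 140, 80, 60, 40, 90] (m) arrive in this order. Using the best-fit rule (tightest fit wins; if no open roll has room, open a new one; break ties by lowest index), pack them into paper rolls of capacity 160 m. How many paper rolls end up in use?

  55 → roll 1 (new)  [load 55/160]
  110 → roll 2 (new)  [load 110/160]
  150 → roll 3 (new)  [load 150/160]
  155 → roll 4 (new)  [load 155/160]
  120 → roll 5 (new)  [load 120/160]
  40 → roll 5  [load 160/160]
  140 → roll 6 (new)  [load 140/160]
  80 → roll 1  [load 135/160]
  60 → roll 7 (new)  [load 60/160]
  40 → roll 2  [load 150/160]
  90 → roll 7  [load 150/160]
7 paper rolls opened.

7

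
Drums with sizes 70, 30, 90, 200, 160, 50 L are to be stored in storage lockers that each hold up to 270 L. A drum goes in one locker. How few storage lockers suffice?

3

Total = 200 + 160 + 90 + 70 + 50 + 30 = 600 L.
Lower bound: ⌈600/270⌉ = 3 storage lockers.
A packing using 3 storage lockers:
  locker 1: 200 + 70 = 270
  locker 2: 160 + 90 = 250
  locker 3: 50 + 30 = 80
This matches the lower bound, so 3 is optimal.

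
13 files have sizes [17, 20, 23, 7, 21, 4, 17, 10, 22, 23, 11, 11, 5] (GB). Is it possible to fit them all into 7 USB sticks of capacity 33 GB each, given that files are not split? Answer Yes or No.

A valid assignment using 7 USB sticks:
  USB stick 1: 23 + 10 = 33
  USB stick 2: 23 + 7 = 30
  USB stick 3: 22 + 11 = 33
  USB stick 4: 21 + 11 = 32
  USB stick 5: 20 + 5 + 4 = 29
  USB stick 6: 17 = 17
  USB stick 7: 17 = 17
Every load is within 33 GB, so 7 USB sticks suffice.

Yes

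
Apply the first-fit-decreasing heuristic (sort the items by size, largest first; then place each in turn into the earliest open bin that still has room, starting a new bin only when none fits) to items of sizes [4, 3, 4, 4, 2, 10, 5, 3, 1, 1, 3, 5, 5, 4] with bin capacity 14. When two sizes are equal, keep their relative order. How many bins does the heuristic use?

4

Sorted descending: 10, 5, 5, 5, 4, 4, 4, 4, 3, 3, 3, 2, 1, 1.
  10 → bin 1 (new)  [load 10/14]
  5 → bin 2 (new)  [load 5/14]
  5 → bin 2  [load 10/14]
  5 → bin 3 (new)  [load 5/14]
  4 → bin 1  [load 14/14]
  4 → bin 2  [load 14/14]
  4 → bin 3  [load 9/14]
  4 → bin 3  [load 13/14]
  3 → bin 4 (new)  [load 3/14]
  3 → bin 4  [load 6/14]
  3 → bin 4  [load 9/14]
  2 → bin 4  [load 11/14]
  1 → bin 3  [load 14/14]
  1 → bin 4  [load 12/14]
4 bins opened.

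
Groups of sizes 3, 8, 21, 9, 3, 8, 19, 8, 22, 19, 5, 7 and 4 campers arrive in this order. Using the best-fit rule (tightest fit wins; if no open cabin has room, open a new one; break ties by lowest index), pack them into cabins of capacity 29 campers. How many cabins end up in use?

5

  3 → cabin 1 (new)  [load 3/29]
  8 → cabin 1  [load 11/29]
  21 → cabin 2 (new)  [load 21/29]
  9 → cabin 1  [load 20/29]
  3 → cabin 2  [load 24/29]
  8 → cabin 1  [load 28/29]
  19 → cabin 3 (new)  [load 19/29]
  8 → cabin 3  [load 27/29]
  22 → cabin 4 (new)  [load 22/29]
  19 → cabin 5 (new)  [load 19/29]
  5 → cabin 2  [load 29/29]
  7 → cabin 4  [load 29/29]
  4 → cabin 5  [load 23/29]
5 cabins opened.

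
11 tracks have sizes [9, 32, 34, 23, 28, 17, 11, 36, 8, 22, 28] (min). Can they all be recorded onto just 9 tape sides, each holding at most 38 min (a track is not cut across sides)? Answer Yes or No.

A valid assignment using 8 tape sides:
  side 1: 36 = 36
  side 2: 34 = 34
  side 3: 32 = 32
  side 4: 28 + 9 = 37
  side 5: 28 + 8 = 36
  side 6: 23 + 11 = 34
  side 7: 22 = 22
  side 8: 17 = 17
That uses only 8 ≤ 9, so 9 tape sides are enough.

Yes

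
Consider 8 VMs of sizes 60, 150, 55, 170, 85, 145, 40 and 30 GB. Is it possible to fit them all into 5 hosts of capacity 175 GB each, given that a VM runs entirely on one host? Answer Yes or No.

A valid assignment using 5 hosts:
  host 1: 170 = 170
  host 2: 150 = 150
  host 3: 145 + 30 = 175
  host 4: 85 + 60 = 145
  host 5: 55 + 40 = 95
Every load is within 175 GB, so 5 hosts suffice.

Yes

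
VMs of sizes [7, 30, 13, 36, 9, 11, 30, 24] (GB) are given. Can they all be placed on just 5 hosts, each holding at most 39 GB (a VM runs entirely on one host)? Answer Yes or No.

Yes

A valid assignment using 5 hosts:
  host 1: 36 = 36
  host 2: 30 + 9 = 39
  host 3: 30 + 7 = 37
  host 4: 24 + 13 = 37
  host 5: 11 = 11
Every load is within 39 GB, so 5 hosts suffice.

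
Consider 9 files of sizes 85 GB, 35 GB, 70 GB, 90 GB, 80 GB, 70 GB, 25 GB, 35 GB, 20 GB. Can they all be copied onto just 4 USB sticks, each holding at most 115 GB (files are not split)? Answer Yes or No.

Total = 510 GB; ⌈510/115⌉ = 5.
At least 5 USB sticks are required, but only 4 are allowed.

No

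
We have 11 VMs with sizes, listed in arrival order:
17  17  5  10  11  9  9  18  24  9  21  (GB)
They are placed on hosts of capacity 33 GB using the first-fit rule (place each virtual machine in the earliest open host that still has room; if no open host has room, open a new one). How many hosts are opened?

6

  17 → host 1 (new)  [load 17/33]
  17 → host 2 (new)  [load 17/33]
  5 → host 1  [load 22/33]
  10 → host 1  [load 32/33]
  11 → host 2  [load 28/33]
  9 → host 3 (new)  [load 9/33]
  9 → host 3  [load 18/33]
  18 → host 4 (new)  [load 18/33]
  24 → host 5 (new)  [load 24/33]
  9 → host 3  [load 27/33]
  21 → host 6 (new)  [load 21/33]
6 hosts opened.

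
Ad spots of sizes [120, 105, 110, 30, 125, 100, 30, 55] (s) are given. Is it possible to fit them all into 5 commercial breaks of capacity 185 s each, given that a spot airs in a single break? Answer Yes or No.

A valid assignment using 5 commercial breaks:
  break 1: 125 + 55 = 180
  break 2: 120 + 30 + 30 = 180
  break 3: 110 = 110
  break 4: 105 = 105
  break 5: 100 = 100
Every load is within 185 s, so 5 commercial breaks suffice.

Yes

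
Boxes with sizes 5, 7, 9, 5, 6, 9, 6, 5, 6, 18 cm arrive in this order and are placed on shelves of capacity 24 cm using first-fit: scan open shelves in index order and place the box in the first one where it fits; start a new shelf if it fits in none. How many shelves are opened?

  5 → shelf 1 (new)  [load 5/24]
  7 → shelf 1  [load 12/24]
  9 → shelf 1  [load 21/24]
  5 → shelf 2 (new)  [load 5/24]
  6 → shelf 2  [load 11/24]
  9 → shelf 2  [load 20/24]
  6 → shelf 3 (new)  [load 6/24]
  5 → shelf 3  [load 11/24]
  6 → shelf 3  [load 17/24]
  18 → shelf 4 (new)  [load 18/24]
4 shelves opened.

4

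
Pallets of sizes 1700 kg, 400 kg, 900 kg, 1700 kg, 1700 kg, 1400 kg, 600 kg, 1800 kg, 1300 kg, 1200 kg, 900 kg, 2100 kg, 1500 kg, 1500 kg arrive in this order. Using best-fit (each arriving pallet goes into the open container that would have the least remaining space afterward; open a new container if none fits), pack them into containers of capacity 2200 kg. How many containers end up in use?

  1700 → container 1 (new)  [load 1700/2200]
  400 → container 1  [load 2100/2200]
  900 → container 2 (new)  [load 900/2200]
  1700 → container 3 (new)  [load 1700/2200]
  1700 → container 4 (new)  [load 1700/2200]
  1400 → container 5 (new)  [load 1400/2200]
  600 → container 5  [load 2000/2200]
  1800 → container 6 (new)  [load 1800/2200]
  1300 → container 2  [load 2200/2200]
  1200 → container 7 (new)  [load 1200/2200]
  900 → container 7  [load 2100/2200]
  2100 → container 8 (new)  [load 2100/2200]
  1500 → container 9 (new)  [load 1500/2200]
  1500 → container 10 (new)  [load 1500/2200]
10 containers opened.

10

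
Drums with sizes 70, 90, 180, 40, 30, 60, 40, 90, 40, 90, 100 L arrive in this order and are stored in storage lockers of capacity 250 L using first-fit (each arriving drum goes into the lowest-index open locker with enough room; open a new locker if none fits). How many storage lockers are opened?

4

  70 → locker 1 (new)  [load 70/250]
  90 → locker 1  [load 160/250]
  180 → locker 2 (new)  [load 180/250]
  40 → locker 1  [load 200/250]
  30 → locker 1  [load 230/250]
  60 → locker 2  [load 240/250]
  40 → locker 3 (new)  [load 40/250]
  90 → locker 3  [load 130/250]
  40 → locker 3  [load 170/250]
  90 → locker 4 (new)  [load 90/250]
  100 → locker 4  [load 190/250]
4 storage lockers opened.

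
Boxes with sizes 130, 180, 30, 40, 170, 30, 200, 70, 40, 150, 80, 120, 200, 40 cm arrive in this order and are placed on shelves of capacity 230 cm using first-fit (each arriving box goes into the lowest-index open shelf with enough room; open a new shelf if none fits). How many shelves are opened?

7

  130 → shelf 1 (new)  [load 130/230]
  180 → shelf 2 (new)  [load 180/230]
  30 → shelf 1  [load 160/230]
  40 → shelf 1  [load 200/230]
  170 → shelf 3 (new)  [load 170/230]
  30 → shelf 1  [load 230/230]
  200 → shelf 4 (new)  [load 200/230]
  70 → shelf 5 (new)  [load 70/230]
  40 → shelf 2  [load 220/230]
  150 → shelf 5  [load 220/230]
  80 → shelf 6 (new)  [load 80/230]
  120 → shelf 6  [load 200/230]
  200 → shelf 7 (new)  [load 200/230]
  40 → shelf 3  [load 210/230]
7 shelves opened.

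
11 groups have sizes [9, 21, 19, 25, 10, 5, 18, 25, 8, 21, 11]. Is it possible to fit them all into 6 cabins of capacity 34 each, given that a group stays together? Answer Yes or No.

A valid assignment using 6 cabins:
  cabin 1: 25 + 9 = 34
  cabin 2: 25 + 8 = 33
  cabin 3: 21 + 11 = 32
  cabin 4: 21 + 10 = 31
  cabin 5: 19 + 5 = 24
  cabin 6: 18 = 18
Every load is within 34, so 6 cabins suffice.

Yes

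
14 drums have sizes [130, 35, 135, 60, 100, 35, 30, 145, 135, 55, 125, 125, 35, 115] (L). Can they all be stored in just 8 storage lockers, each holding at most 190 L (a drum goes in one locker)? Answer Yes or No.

A valid assignment using 8 storage lockers:
  locker 1: 145 + 35 = 180
  locker 2: 135 + 55 = 190
  locker 3: 135 + 35 = 170
  locker 4: 130 + 60 = 190
  locker 5: 125 + 35 + 30 = 190
  locker 6: 125 = 125
  locker 7: 115 = 115
  locker 8: 100 = 100
Every load is within 190 L, so 8 storage lockers suffice.

Yes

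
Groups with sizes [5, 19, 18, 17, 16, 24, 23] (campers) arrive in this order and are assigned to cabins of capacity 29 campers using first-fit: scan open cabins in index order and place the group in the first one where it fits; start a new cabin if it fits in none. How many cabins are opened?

  5 → cabin 1 (new)  [load 5/29]
  19 → cabin 1  [load 24/29]
  18 → cabin 2 (new)  [load 18/29]
  17 → cabin 3 (new)  [load 17/29]
  16 → cabin 4 (new)  [load 16/29]
  24 → cabin 5 (new)  [load 24/29]
  23 → cabin 6 (new)  [load 23/29]
6 cabins opened.

6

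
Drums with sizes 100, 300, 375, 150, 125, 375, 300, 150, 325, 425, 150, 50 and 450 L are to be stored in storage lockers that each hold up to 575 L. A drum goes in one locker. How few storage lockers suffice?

Total = 450 + 425 + 375 + 375 + 325 + 300 + 300 + 150 + 150 + 150 + 125 + 100 + 50 = 3275 L.
Lower bound: ⌈3275/575⌉ = 6 storage lockers.
Also, 7 drums each exceed 575/2 L, and no two of those can share a locker, so at least 7 storage lockers are needed.
A packing using 7 storage lockers:
  locker 1: 450 + 125 = 575
  locker 2: 425 + 150 = 575
  locker 3: 375 + 150 + 50 = 575
  locker 4: 375 + 150 = 525
  locker 5: 325 + 100 = 425
  locker 6: 300 = 300
  locker 7: 300 = 300
This matches the lower bound, so 7 is optimal.

7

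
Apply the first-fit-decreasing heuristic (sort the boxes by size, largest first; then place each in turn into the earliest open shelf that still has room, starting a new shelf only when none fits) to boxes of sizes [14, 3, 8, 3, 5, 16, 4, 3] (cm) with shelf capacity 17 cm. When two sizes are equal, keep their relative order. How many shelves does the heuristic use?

4

Sorted descending: 16, 14, 8, 5, 4, 3, 3, 3.
  16 → shelf 1 (new)  [load 16/17]
  14 → shelf 2 (new)  [load 14/17]
  8 → shelf 3 (new)  [load 8/17]
  5 → shelf 3  [load 13/17]
  4 → shelf 3  [load 17/17]
  3 → shelf 2  [load 17/17]
  3 → shelf 4 (new)  [load 3/17]
  3 → shelf 4  [load 6/17]
4 shelves opened.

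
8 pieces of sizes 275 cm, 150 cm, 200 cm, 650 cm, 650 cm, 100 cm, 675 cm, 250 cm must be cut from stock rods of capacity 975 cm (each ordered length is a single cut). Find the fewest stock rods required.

4

Total = 675 + 650 + 650 + 275 + 250 + 200 + 150 + 100 = 2950 cm.
Lower bound: ⌈2950/975⌉ = 4 stock rods.
A packing using 4 stock rods:
  stock rod 1: 675 + 275 = 950
  stock rod 2: 650 + 250 = 900
  stock rod 3: 650 + 200 + 100 = 950
  stock rod 4: 150 = 150
This matches the lower bound, so 4 is optimal.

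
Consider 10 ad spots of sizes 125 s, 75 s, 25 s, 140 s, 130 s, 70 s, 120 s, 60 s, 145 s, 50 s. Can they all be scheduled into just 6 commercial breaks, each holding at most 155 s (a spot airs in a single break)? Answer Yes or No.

No

Total = 940 s; ⌈940/155⌉ = 7.
At least 7 commercial breaks are required, but only 6 are allowed.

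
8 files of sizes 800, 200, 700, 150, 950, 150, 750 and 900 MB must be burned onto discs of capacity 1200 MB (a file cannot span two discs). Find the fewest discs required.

5

Total = 950 + 900 + 800 + 750 + 700 + 200 + 150 + 150 = 4600 MB.
Lower bound: ⌈4600/1200⌉ = 4 discs.
Also, 5 files each exceed 600 MB, and no two of those can share a disc, so at least 5 discs are needed.
A packing using 5 discs:
  disc 1: 950 + 200 = 1150
  disc 2: 900 + 150 + 150 = 1200
  disc 3: 800 = 800
  disc 4: 750 = 750
  disc 5: 700 = 700
This matches the lower bound, so 5 is optimal.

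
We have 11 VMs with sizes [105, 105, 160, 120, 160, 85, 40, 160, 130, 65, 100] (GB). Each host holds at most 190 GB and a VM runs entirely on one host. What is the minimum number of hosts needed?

8

Total = 160 + 160 + 160 + 130 + 120 + 105 + 105 + 100 + 85 + 65 + 40 = 1230 GB.
Lower bound: ⌈1230/190⌉ = 7 hosts.
Also, 8 VMs each exceed 95 GB, and no two of those can share a host, so at least 8 hosts are needed.
A packing using 8 hosts:
  host 1: 160 = 160
  host 2: 160 = 160
  host 3: 160 = 160
  host 4: 130 + 40 = 170
  host 5: 120 + 65 = 185
  host 6: 105 + 85 = 190
  host 7: 105 = 105
  host 8: 100 = 100
This matches the lower bound, so 8 is optimal.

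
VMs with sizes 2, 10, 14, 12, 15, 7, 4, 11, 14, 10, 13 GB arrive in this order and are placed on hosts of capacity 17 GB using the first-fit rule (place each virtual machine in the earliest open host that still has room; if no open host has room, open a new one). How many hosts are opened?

  2 → host 1 (new)  [load 2/17]
  10 → host 1  [load 12/17]
  14 → host 2 (new)  [load 14/17]
  12 → host 3 (new)  [load 12/17]
  15 → host 4 (new)  [load 15/17]
  7 → host 5 (new)  [load 7/17]
  4 → host 1  [load 16/17]
  11 → host 6 (new)  [load 11/17]
  14 → host 7 (new)  [load 14/17]
  10 → host 5  [load 17/17]
  13 → host 8 (new)  [load 13/17]
8 hosts opened.

8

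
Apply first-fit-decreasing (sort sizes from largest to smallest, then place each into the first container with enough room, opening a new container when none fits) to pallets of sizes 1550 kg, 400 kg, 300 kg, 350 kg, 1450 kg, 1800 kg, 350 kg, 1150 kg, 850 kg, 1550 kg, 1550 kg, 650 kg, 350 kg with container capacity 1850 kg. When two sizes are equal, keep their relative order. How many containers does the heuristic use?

8

Sorted descending: 1800, 1550, 1550, 1550, 1450, 1150, 850, 650, 400, 350, 350, 350, 300.
  1800 → container 1 (new)  [load 1800/1850]
  1550 → container 2 (new)  [load 1550/1850]
  1550 → container 3 (new)  [load 1550/1850]
  1550 → container 4 (new)  [load 1550/1850]
  1450 → container 5 (new)  [load 1450/1850]
  1150 → container 6 (new)  [load 1150/1850]
  850 → container 7 (new)  [load 850/1850]
  650 → container 6  [load 1800/1850]
  400 → container 5  [load 1850/1850]
  350 → container 7  [load 1200/1850]
  350 → container 7  [load 1550/1850]
  350 → container 8 (new)  [load 350/1850]
  300 → container 2  [load 1850/1850]
8 containers opened.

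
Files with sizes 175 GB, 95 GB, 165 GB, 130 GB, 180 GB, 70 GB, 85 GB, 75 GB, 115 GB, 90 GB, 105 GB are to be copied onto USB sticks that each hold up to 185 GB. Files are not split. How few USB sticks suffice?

Total = 180 + 175 + 165 + 130 + 115 + 105 + 95 + 90 + 85 + 75 + 70 = 1285 GB.
Lower bound: ⌈1285/185⌉ = 7 USB sticks.
A packing using 8 USB sticks:
  USB stick 1: 180 = 180
  USB stick 2: 175 = 175
  USB stick 3: 165 = 165
  USB stick 4: 130 = 130
  USB stick 5: 115 + 70 = 185
  USB stick 6: 105 + 75 = 180
  USB stick 7: 95 + 90 = 185
  USB stick 8: 85 = 85
No arrangement into 7 USB sticks stays within capacity, so 8 is optimal.

8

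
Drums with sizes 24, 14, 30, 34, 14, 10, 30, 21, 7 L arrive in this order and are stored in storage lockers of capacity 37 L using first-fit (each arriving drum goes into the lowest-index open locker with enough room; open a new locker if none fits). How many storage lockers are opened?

  24 → locker 1 (new)  [load 24/37]
  14 → locker 2 (new)  [load 14/37]
  30 → locker 3 (new)  [load 30/37]
  34 → locker 4 (new)  [load 34/37]
  14 → locker 2  [load 28/37]
  10 → locker 1  [load 34/37]
  30 → locker 5 (new)  [load 30/37]
  21 → locker 6 (new)  [load 21/37]
  7 → locker 2  [load 35/37]
6 storage lockers opened.

6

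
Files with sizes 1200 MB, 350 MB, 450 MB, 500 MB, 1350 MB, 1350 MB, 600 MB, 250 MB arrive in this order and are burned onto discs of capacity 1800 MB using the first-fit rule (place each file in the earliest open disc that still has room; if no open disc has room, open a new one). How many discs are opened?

  1200 → disc 1 (new)  [load 1200/1800]
  350 → disc 1  [load 1550/1800]
  450 → disc 2 (new)  [load 450/1800]
  500 → disc 2  [load 950/1800]
  1350 → disc 3 (new)  [load 1350/1800]
  1350 → disc 4 (new)  [load 1350/1800]
  600 → disc 2  [load 1550/1800]
  250 → disc 1  [load 1800/1800]
4 discs opened.

4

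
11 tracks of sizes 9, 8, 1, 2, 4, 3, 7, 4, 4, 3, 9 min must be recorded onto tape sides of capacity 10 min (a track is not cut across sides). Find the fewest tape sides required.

Total = 9 + 9 + 8 + 7 + 4 + 4 + 4 + 3 + 3 + 2 + 1 = 54 min.
Lower bound: ⌈54/10⌉ = 6 tape sides.
A packing using 6 tape sides:
  side 1: 9 + 1 = 10
  side 2: 9 = 9
  side 3: 8 + 2 = 10
  side 4: 7 + 3 = 10
  side 5: 4 + 4 = 8
  side 6: 4 + 3 = 7
This matches the lower bound, so 6 is optimal.

6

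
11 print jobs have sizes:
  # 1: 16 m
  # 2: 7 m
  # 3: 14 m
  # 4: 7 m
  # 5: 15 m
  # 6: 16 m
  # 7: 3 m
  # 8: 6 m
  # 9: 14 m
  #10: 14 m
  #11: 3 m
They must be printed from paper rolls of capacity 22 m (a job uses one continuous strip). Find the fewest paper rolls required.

Total = 16 + 16 + 15 + 14 + 14 + 14 + 7 + 7 + 6 + 3 + 3 = 115 m.
Lower bound: ⌈115/22⌉ = 6 paper rolls.
A packing using 6 paper rolls:
  roll 1: 16 + 6 = 22
  roll 2: 16 + 3 + 3 = 22
  roll 3: 15 + 7 = 22
  roll 4: 14 + 7 = 21
  roll 5: 14 = 14
  roll 6: 14 = 14
This matches the lower bound, so 6 is optimal.

6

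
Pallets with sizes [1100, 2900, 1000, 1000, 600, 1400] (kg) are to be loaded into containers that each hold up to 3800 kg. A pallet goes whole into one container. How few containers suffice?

3

Total = 2900 + 1400 + 1100 + 1000 + 1000 + 600 = 8000 kg.
Lower bound: ⌈8000/3800⌉ = 3 containers.
A packing using 3 containers:
  container 1: 2900 + 600 = 3500
  container 2: 1400 + 1100 + 1000 = 3500
  container 3: 1000 = 1000
This matches the lower bound, so 3 is optimal.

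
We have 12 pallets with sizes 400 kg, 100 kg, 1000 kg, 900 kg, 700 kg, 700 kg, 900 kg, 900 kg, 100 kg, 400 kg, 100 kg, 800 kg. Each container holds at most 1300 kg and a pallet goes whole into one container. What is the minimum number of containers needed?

7

Total = 1000 + 900 + 900 + 900 + 800 + 700 + 700 + 400 + 400 + 100 + 100 + 100 = 7000 kg.
Lower bound: ⌈7000/1300⌉ = 6 containers.
Also, 7 pallets each exceed 650 kg, and no two of those can share a container, so at least 7 containers are needed.
A packing using 7 containers:
  container 1: 1000 + 100 + 100 + 100 = 1300
  container 2: 900 + 400 = 1300
  container 3: 900 + 400 = 1300
  container 4: 900 = 900
  container 5: 800 = 800
  container 6: 700 = 700
  container 7: 700 = 700
This matches the lower bound, so 7 is optimal.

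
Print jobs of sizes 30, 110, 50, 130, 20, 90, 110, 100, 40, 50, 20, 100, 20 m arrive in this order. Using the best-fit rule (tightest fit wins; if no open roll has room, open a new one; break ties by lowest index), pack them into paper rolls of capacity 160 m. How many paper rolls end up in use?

6

  30 → roll 1 (new)  [load 30/160]
  110 → roll 1  [load 140/160]
  50 → roll 2 (new)  [load 50/160]
  130 → roll 3 (new)  [load 130/160]
  20 → roll 1  [load 160/160]
  90 → roll 2  [load 140/160]
  110 → roll 4 (new)  [load 110/160]
  100 → roll 5 (new)  [load 100/160]
  40 → roll 4  [load 150/160]
  50 → roll 5  [load 150/160]
  20 → roll 2  [load 160/160]
  100 → roll 6 (new)  [load 100/160]
  20 → roll 3  [load 150/160]
6 paper rolls opened.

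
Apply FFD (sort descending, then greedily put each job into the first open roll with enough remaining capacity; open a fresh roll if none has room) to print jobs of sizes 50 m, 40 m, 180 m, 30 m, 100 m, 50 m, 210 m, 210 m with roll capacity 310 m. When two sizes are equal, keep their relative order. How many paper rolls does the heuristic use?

3

Sorted descending: 210, 210, 180, 100, 50, 50, 40, 30.
  210 → roll 1 (new)  [load 210/310]
  210 → roll 2 (new)  [load 210/310]
  180 → roll 3 (new)  [load 180/310]
  100 → roll 1  [load 310/310]
  50 → roll 2  [load 260/310]
  50 → roll 2  [load 310/310]
  40 → roll 3  [load 220/310]
  30 → roll 3  [load 250/310]
3 paper rolls opened.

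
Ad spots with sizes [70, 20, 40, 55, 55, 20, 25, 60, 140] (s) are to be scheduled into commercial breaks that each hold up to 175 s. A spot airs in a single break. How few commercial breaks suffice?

3

Total = 140 + 70 + 60 + 55 + 55 + 40 + 25 + 20 + 20 = 485 s.
Lower bound: ⌈485/175⌉ = 3 commercial breaks.
A packing using 3 commercial breaks:
  break 1: 140 + 25 = 165
  break 2: 70 + 60 + 40 = 170
  break 3: 55 + 55 + 20 + 20 = 150
This matches the lower bound, so 3 is optimal.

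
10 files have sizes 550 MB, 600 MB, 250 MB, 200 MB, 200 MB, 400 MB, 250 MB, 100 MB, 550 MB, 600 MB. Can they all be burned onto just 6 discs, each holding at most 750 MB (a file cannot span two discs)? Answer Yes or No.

Yes

A valid assignment using 6 discs:
  disc 1: 600 + 100 = 700
  disc 2: 600 = 600
  disc 3: 550 + 200 = 750
  disc 4: 550 + 200 = 750
  disc 5: 400 + 250 = 650
  disc 6: 250 = 250
Every load is within 750 MB, so 6 discs suffice.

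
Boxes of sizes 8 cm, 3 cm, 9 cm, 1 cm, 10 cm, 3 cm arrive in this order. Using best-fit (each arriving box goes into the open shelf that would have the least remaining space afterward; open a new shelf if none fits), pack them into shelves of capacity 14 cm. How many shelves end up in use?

3

  8 → shelf 1 (new)  [load 8/14]
  3 → shelf 1  [load 11/14]
  9 → shelf 2 (new)  [load 9/14]
  1 → shelf 1  [load 12/14]
  10 → shelf 3 (new)  [load 10/14]
  3 → shelf 3  [load 13/14]
3 shelves opened.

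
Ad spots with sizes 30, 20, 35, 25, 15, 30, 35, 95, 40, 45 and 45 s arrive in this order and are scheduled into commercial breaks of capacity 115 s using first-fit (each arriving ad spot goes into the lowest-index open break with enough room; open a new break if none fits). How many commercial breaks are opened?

5

  30 → break 1 (new)  [load 30/115]
  20 → break 1  [load 50/115]
  35 → break 1  [load 85/115]
  25 → break 1  [load 110/115]
  15 → break 2 (new)  [load 15/115]
  30 → break 2  [load 45/115]
  35 → break 2  [load 80/115]
  95 → break 3 (new)  [load 95/115]
  40 → break 4 (new)  [load 40/115]
  45 → break 4  [load 85/115]
  45 → break 5 (new)  [load 45/115]
5 commercial breaks opened.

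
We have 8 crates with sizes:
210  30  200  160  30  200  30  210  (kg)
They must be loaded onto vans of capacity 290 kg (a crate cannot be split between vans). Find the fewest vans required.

5

Total = 210 + 210 + 200 + 200 + 160 + 30 + 30 + 30 = 1070 kg.
Lower bound: ⌈1070/290⌉ = 4 vans.
Also, 5 crates each exceed 145 kg, and no two of those can share a van, so at least 5 vans are needed.
A packing using 5 vans:
  van 1: 210 + 30 + 30 = 270
  van 2: 210 + 30 = 240
  van 3: 200 = 200
  van 4: 200 = 200
  van 5: 160 = 160
This matches the lower bound, so 5 is optimal.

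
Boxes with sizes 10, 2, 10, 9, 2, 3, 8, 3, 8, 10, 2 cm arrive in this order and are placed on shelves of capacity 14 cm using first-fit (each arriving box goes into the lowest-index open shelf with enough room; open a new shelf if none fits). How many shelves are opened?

  10 → shelf 1 (new)  [load 10/14]
  2 → shelf 1  [load 12/14]
  10 → shelf 2 (new)  [load 10/14]
  9 → shelf 3 (new)  [load 9/14]
  2 → shelf 1  [load 14/14]
  3 → shelf 2  [load 13/14]
  8 → shelf 4 (new)  [load 8/14]
  3 → shelf 3  [load 12/14]
  8 → shelf 5 (new)  [load 8/14]
  10 → shelf 6 (new)  [load 10/14]
  2 → shelf 3  [load 14/14]
6 shelves opened.

6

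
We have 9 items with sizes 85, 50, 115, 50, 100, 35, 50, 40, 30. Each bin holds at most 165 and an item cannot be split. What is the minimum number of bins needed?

Total = 115 + 100 + 85 + 50 + 50 + 50 + 40 + 35 + 30 = 555.
Lower bound: ⌈555/165⌉ = 4 bins.
A packing using 4 bins:
  bin 1: 115 + 50 = 165
  bin 2: 100 + 50 = 150
  bin 3: 85 + 50 + 30 = 165
  bin 4: 40 + 35 = 75
This matches the lower bound, so 4 is optimal.

4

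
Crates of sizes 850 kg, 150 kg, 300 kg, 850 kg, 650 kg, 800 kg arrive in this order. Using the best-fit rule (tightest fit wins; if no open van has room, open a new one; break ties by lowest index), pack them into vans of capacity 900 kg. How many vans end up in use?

  850 → van 1 (new)  [load 850/900]
  150 → van 2 (new)  [load 150/900]
  300 → van 2  [load 450/900]
  850 → van 3 (new)  [load 850/900]
  650 → van 4 (new)  [load 650/900]
  800 → van 5 (new)  [load 800/900]
5 vans opened.

5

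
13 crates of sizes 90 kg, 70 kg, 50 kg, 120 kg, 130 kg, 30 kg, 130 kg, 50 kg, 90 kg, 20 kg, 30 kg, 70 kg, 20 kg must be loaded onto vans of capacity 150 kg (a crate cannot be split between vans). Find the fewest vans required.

Total = 130 + 130 + 120 + 90 + 90 + 70 + 70 + 50 + 50 + 30 + 30 + 20 + 20 = 900 kg.
Lower bound: ⌈900/150⌉ = 6 vans.
A packing using 7 vans:
  van 1: 130 + 20 = 150
  van 2: 130 + 20 = 150
  van 3: 120 + 30 = 150
  van 4: 90 + 50 = 140
  van 5: 90 + 50 = 140
  van 6: 70 + 70 = 140
  van 7: 30 = 30
No arrangement into 6 vans stays within capacity, so 7 is optimal.

7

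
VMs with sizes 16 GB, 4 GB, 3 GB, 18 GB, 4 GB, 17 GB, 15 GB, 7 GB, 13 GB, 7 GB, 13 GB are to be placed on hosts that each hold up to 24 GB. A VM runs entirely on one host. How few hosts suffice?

Total = 18 + 17 + 16 + 15 + 13 + 13 + 7 + 7 + 4 + 4 + 3 = 117 GB.
Lower bound: ⌈117/24⌉ = 5 hosts.
Also, 6 VMs each exceed 12 GB, and no two of those can share a host, so at least 6 hosts are needed.
A packing using 6 hosts:
  host 1: 18 + 4 = 22
  host 2: 17 + 7 = 24
  host 3: 16 + 7 = 23
  host 4: 15 + 4 + 3 = 22
  host 5: 13 = 13
  host 6: 13 = 13
This matches the lower bound, so 6 is optimal.

6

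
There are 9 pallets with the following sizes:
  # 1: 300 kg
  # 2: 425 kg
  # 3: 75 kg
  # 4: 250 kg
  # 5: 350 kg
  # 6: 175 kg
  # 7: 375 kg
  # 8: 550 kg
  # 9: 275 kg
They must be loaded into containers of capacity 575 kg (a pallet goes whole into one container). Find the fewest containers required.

6

Total = 550 + 425 + 375 + 350 + 300 + 275 + 250 + 175 + 75 = 2775 kg.
Lower bound: ⌈2775/575⌉ = 5 containers.
A packing using 6 containers:
  container 1: 550 = 550
  container 2: 425 + 75 = 500
  container 3: 375 + 175 = 550
  container 4: 350 = 350
  container 5: 300 + 275 = 575
  container 6: 250 = 250
No arrangement into 5 containers stays within capacity, so 6 is optimal.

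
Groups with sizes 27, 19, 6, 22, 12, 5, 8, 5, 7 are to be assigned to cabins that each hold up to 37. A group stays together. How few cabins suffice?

Total = 27 + 22 + 19 + 12 + 8 + 7 + 6 + 5 + 5 = 111.
Lower bound: ⌈111/37⌉ = 3 cabins.
A packing using 3 cabins:
  cabin 1: 27 + 5 + 5 = 37
  cabin 2: 22 + 8 + 7 = 37
  cabin 3: 19 + 12 + 6 = 37
This matches the lower bound, so 3 is optimal.

3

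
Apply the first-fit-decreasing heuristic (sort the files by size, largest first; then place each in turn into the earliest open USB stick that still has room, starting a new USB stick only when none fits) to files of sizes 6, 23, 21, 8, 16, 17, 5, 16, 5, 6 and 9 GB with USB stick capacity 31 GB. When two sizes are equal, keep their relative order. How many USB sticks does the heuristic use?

5

Sorted descending: 23, 21, 17, 16, 16, 9, 8, 6, 6, 5, 5.
  23 → USB stick 1 (new)  [load 23/31]
  21 → USB stick 2 (new)  [load 21/31]
  17 → USB stick 3 (new)  [load 17/31]
  16 → USB stick 4 (new)  [load 16/31]
  16 → USB stick 5 (new)  [load 16/31]
  9 → USB stick 2  [load 30/31]
  8 → USB stick 1  [load 31/31]
  6 → USB stick 3  [load 23/31]
  6 → USB stick 3  [load 29/31]
  5 → USB stick 4  [load 21/31]
  5 → USB stick 4  [load 26/31]
5 USB sticks opened.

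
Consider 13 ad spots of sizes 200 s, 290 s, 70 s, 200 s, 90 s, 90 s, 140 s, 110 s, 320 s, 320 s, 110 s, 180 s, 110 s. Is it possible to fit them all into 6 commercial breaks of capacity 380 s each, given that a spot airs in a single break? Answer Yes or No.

No

Total = 2230 s; ⌈2230/380⌉ = 6.
The bound of 6 does not rule out 6, but exhaustive search shows no assignment into 6 commercial breaks of capacity 380 s exists — the minimum is 7.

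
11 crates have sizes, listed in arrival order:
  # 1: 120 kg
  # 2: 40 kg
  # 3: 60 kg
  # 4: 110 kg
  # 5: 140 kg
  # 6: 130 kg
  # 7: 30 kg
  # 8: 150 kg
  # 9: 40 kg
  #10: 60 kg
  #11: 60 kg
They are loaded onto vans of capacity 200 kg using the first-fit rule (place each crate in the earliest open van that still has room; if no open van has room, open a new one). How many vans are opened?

6

  120 → van 1 (new)  [load 120/200]
  40 → van 1  [load 160/200]
  60 → van 2 (new)  [load 60/200]
  110 → van 2  [load 170/200]
  140 → van 3 (new)  [load 140/200]
  130 → van 4 (new)  [load 130/200]
  30 → van 1  [load 190/200]
  150 → van 5 (new)  [load 150/200]
  40 → van 3  [load 180/200]
  60 → van 4  [load 190/200]
  60 → van 6 (new)  [load 60/200]
6 vans opened.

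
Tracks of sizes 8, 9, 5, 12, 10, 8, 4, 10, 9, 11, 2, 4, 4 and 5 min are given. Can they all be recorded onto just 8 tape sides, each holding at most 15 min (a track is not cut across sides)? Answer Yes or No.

Yes

A valid assignment using 8 tape sides:
  side 1: 12 + 2 = 14
  side 2: 11 + 4 = 15
  side 3: 10 + 5 = 15
  side 4: 10 + 5 = 15
  side 5: 9 + 4 = 13
  side 6: 9 + 4 = 13
  side 7: 8 = 8
  side 8: 8 = 8
Every load is within 15 min, so 8 tape sides suffice.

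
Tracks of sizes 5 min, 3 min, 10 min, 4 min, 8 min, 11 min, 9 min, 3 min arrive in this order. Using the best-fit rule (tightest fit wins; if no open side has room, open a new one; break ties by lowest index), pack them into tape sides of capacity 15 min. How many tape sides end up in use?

5

  5 → side 1 (new)  [load 5/15]
  3 → side 1  [load 8/15]
  10 → side 2 (new)  [load 10/15]
  4 → side 2  [load 14/15]
  8 → side 3 (new)  [load 8/15]
  11 → side 4 (new)  [load 11/15]
  9 → side 5 (new)  [load 9/15]
  3 → side 4  [load 14/15]
5 tape sides opened.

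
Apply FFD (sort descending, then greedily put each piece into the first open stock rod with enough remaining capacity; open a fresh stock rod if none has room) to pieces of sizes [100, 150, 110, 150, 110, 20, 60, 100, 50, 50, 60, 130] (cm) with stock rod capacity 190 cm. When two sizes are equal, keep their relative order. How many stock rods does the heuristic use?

Sorted descending: 150, 150, 130, 110, 110, 100, 100, 60, 60, 50, 50, 20.
  150 → stock rod 1 (new)  [load 150/190]
  150 → stock rod 2 (new)  [load 150/190]
  130 → stock rod 3 (new)  [load 130/190]
  110 → stock rod 4 (new)  [load 110/190]
  110 → stock rod 5 (new)  [load 110/190]
  100 → stock rod 6 (new)  [load 100/190]
  100 → stock rod 7 (new)  [load 100/190]
  60 → stock rod 3  [load 190/190]
  60 → stock rod 4  [load 170/190]
  50 → stock rod 5  [load 160/190]
  50 → stock rod 6  [load 150/190]
  20 → stock rod 1  [load 170/190]
7 stock rods opened.

7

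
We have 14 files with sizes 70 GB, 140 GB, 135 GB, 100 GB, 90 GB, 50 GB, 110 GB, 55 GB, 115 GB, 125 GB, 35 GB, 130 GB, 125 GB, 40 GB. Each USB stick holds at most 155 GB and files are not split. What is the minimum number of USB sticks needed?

Total = 140 + 135 + 130 + 125 + 125 + 115 + 110 + 100 + 90 + 70 + 55 + 50 + 40 + 35 = 1320 GB.
Lower bound: ⌈1320/155⌉ = 9 USB sticks.
A packing using 10 USB sticks:
  USB stick 1: 140 = 140
  USB stick 2: 135 = 135
  USB stick 3: 130 = 130
  USB stick 4: 125 = 125
  USB stick 5: 125 = 125
  USB stick 6: 115 + 40 = 155
  USB stick 7: 110 + 35 = 145
  USB stick 8: 100 + 55 = 155
  USB stick 9: 90 + 50 = 140
  USB stick 10: 70 = 70
No arrangement into 9 USB sticks stays within capacity, so 10 is optimal.

10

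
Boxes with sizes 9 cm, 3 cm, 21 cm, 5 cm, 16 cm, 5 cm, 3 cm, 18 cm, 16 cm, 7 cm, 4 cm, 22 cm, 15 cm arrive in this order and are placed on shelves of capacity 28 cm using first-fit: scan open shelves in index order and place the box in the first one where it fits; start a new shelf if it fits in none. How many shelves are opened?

7

  9 → shelf 1 (new)  [load 9/28]
  3 → shelf 1  [load 12/28]
  21 → shelf 2 (new)  [load 21/28]
  5 → shelf 1  [load 17/28]
  16 → shelf 3 (new)  [load 16/28]
  5 → shelf 1  [load 22/28]
  3 → shelf 1  [load 25/28]
  18 → shelf 4 (new)  [load 18/28]
  16 → shelf 5 (new)  [load 16/28]
  7 → shelf 2  [load 28/28]
  4 → shelf 3  [load 20/28]
  22 → shelf 6 (new)  [load 22/28]
  15 → shelf 7 (new)  [load 15/28]
7 shelves opened.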